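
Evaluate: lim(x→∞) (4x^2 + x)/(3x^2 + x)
This is an ∞/∞ indeterminate form.

Apply L'Hôpital's rule: differentiate numerator and denominator separately.
  f(x) = 4·x^2 + x   ⇒   f'(x) = 8·x + 1
  g(x) = 3·x^2 + x   ⇒   g'(x) = 6·x + 1
  lim(x→∞) f'(x)/g'(x) = lim(x→∞) (8·x + 1)/(6·x + 1)
  = 4/3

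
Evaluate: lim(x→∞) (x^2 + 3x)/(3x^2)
This is an ∞/∞ indeterminate form.

Apply L'Hôpital's rule: differentiate numerator and denominator separately.
  f(x) = x^2 + 3·x   ⇒   f'(x) = 2·x + 3
  g(x) = 3·x^2   ⇒   g'(x) = 6·x
  lim(x→∞) f'(x)/g'(x) = lim(x→∞) (2·x + 3)/(6·x)
  = 1/3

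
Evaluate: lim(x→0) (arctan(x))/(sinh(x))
This is a 0/0 indeterminate form.

Apply L'Hôpital's rule: differentiate numerator and denominator separately.
  f(x) = atan(x)   ⇒   f'(x) = 1/(x^2 + 1)
  g(x) = sinh(x)   ⇒   g'(x) = cosh(x)
  lim(x→0) f'(x)/g'(x) = lim(x→0) (1/(x^2 + 1))/(cosh(x))
  = 1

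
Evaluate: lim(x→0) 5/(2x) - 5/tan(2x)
This is an ∞-∞ indeterminate form.

Combine fractions or rationalize to convert ∞-∞ to 0/0 form:
  lim(x→0) 5/(2x) - 5/tan(2x) = 0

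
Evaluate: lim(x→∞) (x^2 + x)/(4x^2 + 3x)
This is an ∞/∞ indeterminate form.

Apply L'Hôpital's rule: differentiate numerator and denominator separately.
  f(x) = x^2 + x   ⇒   f'(x) = 2·x + 1
  g(x) = 4·x^2 + 3·x   ⇒   g'(x) = 8·x + 3
  lim(x→∞) f'(x)/g'(x) = lim(x→∞) (2·x + 1)/(8·x + 3)
  = 1/4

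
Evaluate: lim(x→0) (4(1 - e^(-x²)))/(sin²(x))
This is a 0/0 indeterminate form.

Apply L'Hôpital's rule: differentiate numerator and denominator separately.
  f(x) = 4 - 4·e^(-x^2)   ⇒   f'(x) = 8·x·e^(-x^2)
  g(x) = sin(x)^2   ⇒   g'(x) = 2·sin(x)·cos(x)
  lim(x→0) f'(x)/g'(x) = lim(x→0) (8·x·e^(-x^2))/(2·sin(x)·cos(x))
  = 4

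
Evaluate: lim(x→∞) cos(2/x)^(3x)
This is an exponential indeterminate form.

For exponential indeterminate forms, take the natural log:
  Let L = lim(x→∞) cos(2/x)^(3x)
  Then ln(L) = lim(x→∞) [exponent × ln(base)]
  Evaluate using L'Hôpital or standard limits, then exponentiate.
  L = 1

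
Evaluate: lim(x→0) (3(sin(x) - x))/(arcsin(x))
This is a 0/0 indeterminate form.

Apply L'Hôpital's rule: differentiate numerator and denominator separately.
  f(x) = -3·x + 3·sin(x)   ⇒   f'(x) = 3·cos(x) - 3
  g(x) = asin(x)   ⇒   g'(x) = 1/sqrt(1 - x^2)
  lim(x→0) f'(x)/g'(x) = lim(x→0) (3·cos(x) - 3)/(1/sqrt(1 - x^2))
  = 0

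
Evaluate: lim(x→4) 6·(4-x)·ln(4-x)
This is a 0·∞ indeterminate form.

Rewrite 0·∞ as a quotient (0/0 or ∞/∞ form), then apply L'Hôpital's rule:
  lim(x→4) 6·(4-x)·ln(4-x) = 0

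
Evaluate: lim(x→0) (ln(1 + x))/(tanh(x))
This is a 0/0 indeterminate form.

Apply L'Hôpital's rule: differentiate numerator and denominator separately.
  f(x) = ln(x + 1)   ⇒   f'(x) = 1/(x + 1)
  g(x) = tanh(x)   ⇒   g'(x) = 1 - tanh(x)^2
  lim(x→0) f'(x)/g'(x) = lim(x→0) (1/(x + 1))/(1 - tanh(x)^2)
  = 1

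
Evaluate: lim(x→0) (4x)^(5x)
This is an exponential indeterminate form.

For exponential indeterminate forms, take the natural log:
  Let L = lim(x→0) (4x)^(5x)
  Then ln(L) = lim(x→0) [exponent × ln(base)]
  Evaluate using L'Hôpital or standard limits, then exponentiate.
  L = 1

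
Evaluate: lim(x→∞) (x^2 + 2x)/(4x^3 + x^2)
This is an ∞/∞ indeterminate form.

Apply L'Hôpital's rule: differentiate numerator and denominator separately.
  f(x) = x^2 + 2·x   ⇒   f'(x) = 2·x + 2
  g(x) = 4·x^3 + x^2   ⇒   g'(x) = 12·x^2 + 2·x
  lim(x→∞) f'(x)/g'(x) = lim(x→∞) (2·x + 2)/(12·x^2 + 2·x)
  = 0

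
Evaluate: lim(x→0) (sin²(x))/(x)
This is a 0/0 indeterminate form.

Apply L'Hôpital's rule: differentiate numerator and denominator separately.
  f(x) = sin(x)^2   ⇒   f'(x) = 2·sin(x)·cos(x)
  g(x) = x   ⇒   g'(x) = 1
  lim(x→0) f'(x)/g'(x) = lim(x→0) (2·sin(x)·cos(x))/(1)
  = 0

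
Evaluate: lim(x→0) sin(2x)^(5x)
This is an exponential indeterminate form.

For exponential indeterminate forms, take the natural log:
  Let L = lim(x→0) sin(2x)^(5x)
  Then ln(L) = lim(x→0) [exponent × ln(base)]
  Evaluate using L'Hôpital or standard limits, then exponentiate.
  L = 1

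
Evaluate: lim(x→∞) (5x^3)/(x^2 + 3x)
This is an ∞/∞ indeterminate form.

Apply L'Hôpital's rule: differentiate numerator and denominator separately.
  f(x) = 5·x^3   ⇒   f'(x) = 15·x^2
  g(x) = x^2 + 3·x   ⇒   g'(x) = 2·x + 3
  lim(x→∞) f'(x)/g'(x) = lim(x→∞) (15·x^2)/(2·x + 3)
  = ∞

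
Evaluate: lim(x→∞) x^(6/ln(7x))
This is an exponential indeterminate form.

For exponential indeterminate forms, take the natural log:
  Let L = lim(x→∞) x^(6/ln(7x))
  Then ln(L) = lim(x→∞) [exponent × ln(base)]
  Evaluate using L'Hôpital or standard limits, then exponentiate.
  L = e^(6)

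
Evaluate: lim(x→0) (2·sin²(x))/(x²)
This is a 0/0 indeterminate form.

Apply L'Hôpital's rule: differentiate numerator and denominator separately.
  f(x) = 2·sin(x)^2   ⇒   f'(x) = 4·sin(x)·cos(x)
  g(x) = x^2   ⇒   g'(x) = 2·x
  lim(x→0) f'(x)/g'(x) = lim(x→0) (4·sin(x)·cos(x))/(2·x)
  = 2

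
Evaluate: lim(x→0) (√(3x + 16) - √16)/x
This is a standard limit.

Factor or rationalize the expression:
  lim(x→0) (√(3x + 16) - √16)/x = 3/8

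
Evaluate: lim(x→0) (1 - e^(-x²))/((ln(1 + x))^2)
This is a 0/0 indeterminate form.

Apply L'Hôpital's rule: differentiate numerator and denominator separately.
  f(x) = 1 - e^(-x^2)   ⇒   f'(x) = 2·x·e^(-x^2)
  g(x) = ln(x + 1)^2   ⇒   g'(x) = 2·ln(x + 1)/(x + 1)
  lim(x→0) f'(x)/g'(x) = lim(x→0) (2·x·e^(-x^2))/(2·ln(x + 1)/(x + 1))
  = 1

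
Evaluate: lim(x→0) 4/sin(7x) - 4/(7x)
This is an ∞-∞ indeterminate form.

Combine fractions or rationalize to convert ∞-∞ to 0/0 form:
  lim(x→0) 4/sin(7x) - 4/(7x) = 0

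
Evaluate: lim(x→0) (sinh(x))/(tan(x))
This is a 0/0 indeterminate form.

Apply L'Hôpital's rule: differentiate numerator and denominator separately.
  f(x) = sinh(x)   ⇒   f'(x) = cosh(x)
  g(x) = tan(x)   ⇒   g'(x) = tan(x)^2 + 1
  lim(x→0) f'(x)/g'(x) = lim(x→0) (cosh(x))/(tan(x)^2 + 1)
  = 1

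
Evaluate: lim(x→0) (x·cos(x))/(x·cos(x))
This is a 0/0 indeterminate form.

Apply L'Hôpital's rule: differentiate numerator and denominator separately.
  f(x) = x·cos(x)   ⇒   f'(x) = -x·sin(x) + cos(x)
  g(x) = x·cos(x)   ⇒   g'(x) = -x·sin(x) + cos(x)
  lim(x→0) f'(x)/g'(x) = lim(x→0) (-x·sin(x) + cos(x))/(-x·sin(x) + cos(x))
  = 1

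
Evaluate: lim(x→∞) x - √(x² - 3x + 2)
This is an ∞-∞ indeterminate form.

Combine fractions or rationalize to convert ∞-∞ to 0/0 form:
  lim(x→∞) x - √(x² - 3x + 2) = 3/2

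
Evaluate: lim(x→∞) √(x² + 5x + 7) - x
This is an ∞-∞ indeterminate form.

Combine fractions or rationalize to convert ∞-∞ to 0/0 form:
  lim(x→∞) √(x² + 5x + 7) - x = 5/2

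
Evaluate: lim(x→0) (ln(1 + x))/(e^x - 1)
This is a 0/0 indeterminate form.

Apply L'Hôpital's rule: differentiate numerator and denominator separately.
  f(x) = ln(x + 1)   ⇒   f'(x) = 1/(x + 1)
  g(x) = e^(x) - 1   ⇒   g'(x) = e^(x)
  lim(x→0) f'(x)/g'(x) = lim(x→0) (1/(x + 1))/(e^(x))
  = 1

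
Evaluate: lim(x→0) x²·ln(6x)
This is a 0·∞ indeterminate form.

Rewrite 0·∞ as a quotient (0/0 or ∞/∞ form), then apply L'Hôpital's rule:
  lim(x→0) x²·ln(6x) = 0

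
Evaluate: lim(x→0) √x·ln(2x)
This is a 0·∞ indeterminate form.

Rewrite 0·∞ as a quotient (0/0 or ∞/∞ form), then apply L'Hôpital's rule:
  lim(x→0) √x·ln(2x) = 0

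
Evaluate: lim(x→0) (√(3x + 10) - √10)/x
This is a standard limit.

Factor or rationalize the expression:
  lim(x→0) (√(3x + 10) - √10)/x = 3·sqrt(10)/20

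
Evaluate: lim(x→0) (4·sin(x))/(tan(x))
This is a 0/0 indeterminate form.

Apply L'Hôpital's rule: differentiate numerator and denominator separately.
  f(x) = 4·sin(x)   ⇒   f'(x) = 4·cos(x)
  g(x) = tan(x)   ⇒   g'(x) = tan(x)^2 + 1
  lim(x→0) f'(x)/g'(x) = lim(x→0) (4·cos(x))/(tan(x)^2 + 1)
  = 4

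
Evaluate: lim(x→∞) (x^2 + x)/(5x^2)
This is an ∞/∞ indeterminate form.

Apply L'Hôpital's rule: differentiate numerator and denominator separately.
  f(x) = x^2 + x   ⇒   f'(x) = 2·x + 1
  g(x) = 5·x^2   ⇒   g'(x) = 10·x
  lim(x→∞) f'(x)/g'(x) = lim(x→∞) (2·x + 1)/(10·x)
  = 1/5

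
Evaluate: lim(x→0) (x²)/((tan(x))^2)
This is a 0/0 indeterminate form.

Apply L'Hôpital's rule: differentiate numerator and denominator separately.
  f(x) = x^2   ⇒   f'(x) = 2·x
  g(x) = tan(x)^2   ⇒   g'(x) = (2·tan(x)^2 + 2)·tan(x)
  lim(x→0) f'(x)/g'(x) = lim(x→0) (2·x)/((2·tan(x)^2 + 2)·tan(x))
  = 1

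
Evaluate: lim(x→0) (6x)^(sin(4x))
This is an exponential indeterminate form.

For exponential indeterminate forms, take the natural log:
  Let L = lim(x→0) (6x)^(sin(4x))
  Then ln(L) = lim(x→0) [exponent × ln(base)]
  Evaluate using L'Hôpital or standard limits, then exponentiate.
  L = 1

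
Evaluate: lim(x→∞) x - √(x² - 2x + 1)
This is an ∞-∞ indeterminate form.

Combine fractions or rationalize to convert ∞-∞ to 0/0 form:
  lim(x→∞) x - √(x² - 2x + 1) = 1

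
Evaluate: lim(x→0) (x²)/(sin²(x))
This is a 0/0 indeterminate form.

Apply L'Hôpital's rule: differentiate numerator and denominator separately.
  f(x) = x^2   ⇒   f'(x) = 2·x
  g(x) = sin(x)^2   ⇒   g'(x) = 2·sin(x)·cos(x)
  lim(x→0) f'(x)/g'(x) = lim(x→0) (2·x)/(2·sin(x)·cos(x))
  = 1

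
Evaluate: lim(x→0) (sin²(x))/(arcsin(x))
This is a 0/0 indeterminate form.

Apply L'Hôpital's rule: differentiate numerator and denominator separately.
  f(x) = sin(x)^2   ⇒   f'(x) = 2·sin(x)·cos(x)
  g(x) = asin(x)   ⇒   g'(x) = 1/sqrt(1 - x^2)
  lim(x→0) f'(x)/g'(x) = lim(x→0) (2·sin(x)·cos(x))/(1/sqrt(1 - x^2))
  = 0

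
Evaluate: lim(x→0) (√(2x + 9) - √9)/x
This is a standard limit.

Factor or rationalize the expression:
  lim(x→0) (√(2x + 9) - √9)/x = 1/3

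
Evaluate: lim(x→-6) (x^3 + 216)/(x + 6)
This is a standard limit.

Factor or rationalize the expression:
  lim(x→-6) (x^3 + 216)/(x + 6) = 108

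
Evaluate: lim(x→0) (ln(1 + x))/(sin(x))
This is a 0/0 indeterminate form.

Apply L'Hôpital's rule: differentiate numerator and denominator separately.
  f(x) = ln(x + 1)   ⇒   f'(x) = 1/(x + 1)
  g(x) = sin(x)   ⇒   g'(x) = cos(x)
  lim(x→0) f'(x)/g'(x) = lim(x→0) (1/(x + 1))/(cos(x))
  = 1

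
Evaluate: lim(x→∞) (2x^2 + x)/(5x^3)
This is an ∞/∞ indeterminate form.

Apply L'Hôpital's rule: differentiate numerator and denominator separately.
  f(x) = 2·x^2 + x   ⇒   f'(x) = 4·x + 1
  g(x) = 5·x^3   ⇒   g'(x) = 15·x^2
  lim(x→∞) f'(x)/g'(x) = lim(x→∞) (4·x + 1)/(15·x^2)
  = 0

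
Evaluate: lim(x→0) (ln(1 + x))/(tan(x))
This is a 0/0 indeterminate form.

Apply L'Hôpital's rule: differentiate numerator and denominator separately.
  f(x) = ln(x + 1)   ⇒   f'(x) = 1/(x + 1)
  g(x) = tan(x)   ⇒   g'(x) = tan(x)^2 + 1
  lim(x→0) f'(x)/g'(x) = lim(x→0) (1/(x + 1))/(tan(x)^2 + 1)
  = 1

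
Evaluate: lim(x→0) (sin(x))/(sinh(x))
This is a 0/0 indeterminate form.

Apply L'Hôpital's rule: differentiate numerator and denominator separately.
  f(x) = sin(x)   ⇒   f'(x) = cos(x)
  g(x) = sinh(x)   ⇒   g'(x) = cosh(x)
  lim(x→0) f'(x)/g'(x) = lim(x→0) (cos(x))/(cosh(x))
  = 1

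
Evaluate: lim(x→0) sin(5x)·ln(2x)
This is a 0·∞ indeterminate form.

Rewrite 0·∞ as a quotient (0/0 or ∞/∞ form), then apply L'Hôpital's rule:
  lim(x→0) sin(5x)·ln(2x) = 0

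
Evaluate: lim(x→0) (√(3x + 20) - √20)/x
This is a standard limit.

Factor or rationalize the expression:
  lim(x→0) (√(3x + 20) - √20)/x = 3·sqrt(5)/20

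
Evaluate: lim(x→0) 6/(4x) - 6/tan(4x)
This is an ∞-∞ indeterminate form.

Combine fractions or rationalize to convert ∞-∞ to 0/0 form:
  lim(x→0) 6/(4x) - 6/tan(4x) = 0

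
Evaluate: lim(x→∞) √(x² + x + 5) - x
This is an ∞-∞ indeterminate form.

Combine fractions or rationalize to convert ∞-∞ to 0/0 form:
  lim(x→∞) √(x² + x + 5) - x = 1/2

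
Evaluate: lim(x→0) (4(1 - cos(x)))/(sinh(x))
This is a 0/0 indeterminate form.

Apply L'Hôpital's rule: differentiate numerator and denominator separately.
  f(x) = 4 - 4·cos(x)   ⇒   f'(x) = 4·sin(x)
  g(x) = sinh(x)   ⇒   g'(x) = cosh(x)
  lim(x→0) f'(x)/g'(x) = lim(x→0) (4·sin(x))/(cosh(x))
  = 0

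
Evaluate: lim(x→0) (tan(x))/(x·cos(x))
This is a 0/0 indeterminate form.

Apply L'Hôpital's rule: differentiate numerator and denominator separately.
  f(x) = tan(x)   ⇒   f'(x) = tan(x)^2 + 1
  g(x) = x·cos(x)   ⇒   g'(x) = -x·sin(x) + cos(x)
  lim(x→0) f'(x)/g'(x) = lim(x→0) (tan(x)^2 + 1)/(-x·sin(x) + cos(x))
  = 1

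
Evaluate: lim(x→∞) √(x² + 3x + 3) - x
This is an ∞-∞ indeterminate form.

Combine fractions or rationalize to convert ∞-∞ to 0/0 form:
  lim(x→∞) √(x² + 3x + 3) - x = 3/2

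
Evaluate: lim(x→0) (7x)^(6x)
This is an exponential indeterminate form.

For exponential indeterminate forms, take the natural log:
  Let L = lim(x→0) (7x)^(6x)
  Then ln(L) = lim(x→0) [exponent × ln(base)]
  Evaluate using L'Hôpital or standard limits, then exponentiate.
  L = 1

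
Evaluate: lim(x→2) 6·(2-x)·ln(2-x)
This is a 0·∞ indeterminate form.

Rewrite 0·∞ as a quotient (0/0 or ∞/∞ form), then apply L'Hôpital's rule:
  lim(x→2) 6·(2-x)·ln(2-x) = 0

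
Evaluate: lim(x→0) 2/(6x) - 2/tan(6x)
This is an ∞-∞ indeterminate form.

Combine fractions or rationalize to convert ∞-∞ to 0/0 form:
  lim(x→0) 2/(6x) - 2/tan(6x) = 0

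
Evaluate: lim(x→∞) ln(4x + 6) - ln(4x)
This is an ∞-∞ indeterminate form.

Combine fractions or rationalize to convert ∞-∞ to 0/0 form:
  lim(x→∞) ln(4x + 6) - ln(4x) = 0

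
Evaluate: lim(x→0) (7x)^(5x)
This is an exponential indeterminate form.

For exponential indeterminate forms, take the natural log:
  Let L = lim(x→0) (7x)^(5x)
  Then ln(L) = lim(x→0) [exponent × ln(base)]
  Evaluate using L'Hôpital or standard limits, then exponentiate.
  L = 1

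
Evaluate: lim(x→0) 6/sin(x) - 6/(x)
This is an ∞-∞ indeterminate form.

Combine fractions or rationalize to convert ∞-∞ to 0/0 form:
  lim(x→0) 6/sin(x) - 6/(x) = 0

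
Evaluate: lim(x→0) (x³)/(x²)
This is a 0/0 indeterminate form.

Apply L'Hôpital's rule: differentiate numerator and denominator separately.
  f(x) = x^3   ⇒   f'(x) = 3·x^2
  g(x) = x^2   ⇒   g'(x) = 2·x
  lim(x→0) f'(x)/g'(x) = lim(x→0) (3·x^2)/(2·x)
  = 0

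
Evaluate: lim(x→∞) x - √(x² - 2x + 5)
This is an ∞-∞ indeterminate form.

Combine fractions or rationalize to convert ∞-∞ to 0/0 form:
  lim(x→∞) x - √(x² - 2x + 5) = 1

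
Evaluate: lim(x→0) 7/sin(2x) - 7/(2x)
This is an ∞-∞ indeterminate form.

Combine fractions or rationalize to convert ∞-∞ to 0/0 form:
  lim(x→0) 7/sin(2x) - 7/(2x) = 0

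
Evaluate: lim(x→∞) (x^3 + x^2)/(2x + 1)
This is an ∞/∞ indeterminate form.

Apply L'Hôpital's rule: differentiate numerator and denominator separately.
  f(x) = x^3 + x^2   ⇒   f'(x) = 3·x^2 + 2·x
  g(x) = 2·x + 1   ⇒   g'(x) = 2
  lim(x→∞) f'(x)/g'(x) = lim(x→∞) (3·x^2 + 2·x)/(2)
  = ∞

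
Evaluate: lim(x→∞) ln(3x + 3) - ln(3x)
This is an ∞-∞ indeterminate form.

Combine fractions or rationalize to convert ∞-∞ to 0/0 form:
  lim(x→∞) ln(3x + 3) - ln(3x) = 0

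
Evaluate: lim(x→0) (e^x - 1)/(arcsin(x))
This is a 0/0 indeterminate form.

Apply L'Hôpital's rule: differentiate numerator and denominator separately.
  f(x) = e^(x) - 1   ⇒   f'(x) = e^(x)
  g(x) = asin(x)   ⇒   g'(x) = 1/sqrt(1 - x^2)
  lim(x→0) f'(x)/g'(x) = lim(x→0) (e^(x))/(1/sqrt(1 - x^2))
  = 1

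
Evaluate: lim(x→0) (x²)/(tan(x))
This is a 0/0 indeterminate form.

Apply L'Hôpital's rule: differentiate numerator and denominator separately.
  f(x) = x^2   ⇒   f'(x) = 2·x
  g(x) = tan(x)   ⇒   g'(x) = tan(x)^2 + 1
  lim(x→0) f'(x)/g'(x) = lim(x→0) (2·x)/(tan(x)^2 + 1)
  = 0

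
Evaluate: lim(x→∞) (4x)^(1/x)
This is an exponential indeterminate form.

For exponential indeterminate forms, take the natural log:
  Let L = lim(x→∞) (4x)^(1/x)
  Then ln(L) = lim(x→∞) [exponent × ln(base)]
  Evaluate using L'Hôpital or standard limits, then exponentiate.
  L = 1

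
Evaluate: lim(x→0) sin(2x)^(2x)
This is an exponential indeterminate form.

For exponential indeterminate forms, take the natural log:
  Let L = lim(x→0) sin(2x)^(2x)
  Then ln(L) = lim(x→0) [exponent × ln(base)]
  Evaluate using L'Hôpital or standard limits, then exponentiate.
  L = 1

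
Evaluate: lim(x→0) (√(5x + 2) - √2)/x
This is a standard limit.

Factor or rationalize the expression:
  lim(x→0) (√(5x + 2) - √2)/x = 5·sqrt(2)/4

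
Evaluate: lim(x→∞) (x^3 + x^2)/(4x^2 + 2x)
This is an ∞/∞ indeterminate form.

Apply L'Hôpital's rule: differentiate numerator and denominator separately.
  f(x) = x^3 + x^2   ⇒   f'(x) = 3·x^2 + 2·x
  g(x) = 4·x^2 + 2·x   ⇒   g'(x) = 8·x + 2
  lim(x→∞) f'(x)/g'(x) = lim(x→∞) (3·x^2 + 2·x)/(8·x + 2)
  = ∞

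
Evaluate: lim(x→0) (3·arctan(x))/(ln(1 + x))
This is a 0/0 indeterminate form.

Apply L'Hôpital's rule: differentiate numerator and denominator separately.
  f(x) = 3·atan(x)   ⇒   f'(x) = 3/(x^2 + 1)
  g(x) = ln(x + 1)   ⇒   g'(x) = 1/(x + 1)
  lim(x→0) f'(x)/g'(x) = lim(x→0) (3/(x^2 + 1))/(1/(x + 1))
  = 3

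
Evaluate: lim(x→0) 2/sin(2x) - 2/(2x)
This is an ∞-∞ indeterminate form.

Combine fractions or rationalize to convert ∞-∞ to 0/0 form:
  lim(x→0) 2/sin(2x) - 2/(2x) = 0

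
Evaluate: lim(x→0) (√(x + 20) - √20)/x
This is a standard limit.

Factor or rationalize the expression:
  lim(x→0) (√(x + 20) - √20)/x = sqrt(5)/20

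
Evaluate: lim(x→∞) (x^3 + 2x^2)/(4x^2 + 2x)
This is an ∞/∞ indeterminate form.

Apply L'Hôpital's rule: differentiate numerator and denominator separately.
  f(x) = x^3 + 2·x^2   ⇒   f'(x) = 3·x^2 + 4·x
  g(x) = 4·x^2 + 2·x   ⇒   g'(x) = 8·x + 2
  lim(x→∞) f'(x)/g'(x) = lim(x→∞) (3·x^2 + 4·x)/(8·x + 2)
  = ∞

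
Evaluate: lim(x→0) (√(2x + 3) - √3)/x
This is a standard limit.

Factor or rationalize the expression:
  lim(x→0) (√(2x + 3) - √3)/x = sqrt(3)/3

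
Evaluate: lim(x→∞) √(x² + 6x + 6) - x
This is an ∞-∞ indeterminate form.

Combine fractions or rationalize to convert ∞-∞ to 0/0 form:
  lim(x→∞) √(x² + 6x + 6) - x = 3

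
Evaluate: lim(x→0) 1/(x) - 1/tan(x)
This is an ∞-∞ indeterminate form.

Combine fractions or rationalize to convert ∞-∞ to 0/0 form:
  lim(x→0) 1/(x) - 1/tan(x) = 0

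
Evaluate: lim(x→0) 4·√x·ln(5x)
This is a 0·∞ indeterminate form.

Rewrite 0·∞ as a quotient (0/0 or ∞/∞ form), then apply L'Hôpital's rule:
  lim(x→0) 4·√x·ln(5x) = 0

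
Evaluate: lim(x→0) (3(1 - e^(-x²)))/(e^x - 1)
This is a 0/0 indeterminate form.

Apply L'Hôpital's rule: differentiate numerator and denominator separately.
  f(x) = 3 - 3·e^(-x^2)   ⇒   f'(x) = 6·x·e^(-x^2)
  g(x) = e^(x) - 1   ⇒   g'(x) = e^(x)
  lim(x→0) f'(x)/g'(x) = lim(x→0) (6·x·e^(-x^2))/(e^(x))
  = 0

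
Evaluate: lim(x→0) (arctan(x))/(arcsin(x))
This is a 0/0 indeterminate form.

Apply L'Hôpital's rule: differentiate numerator and denominator separately.
  f(x) = atan(x)   ⇒   f'(x) = 1/(x^2 + 1)
  g(x) = asin(x)   ⇒   g'(x) = 1/sqrt(1 - x^2)
  lim(x→0) f'(x)/g'(x) = lim(x→0) (1/(x^2 + 1))/(1/sqrt(1 - x^2))
  = 1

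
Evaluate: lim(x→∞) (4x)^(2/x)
This is an exponential indeterminate form.

For exponential indeterminate forms, take the natural log:
  Let L = lim(x→∞) (4x)^(2/x)
  Then ln(L) = lim(x→∞) [exponent × ln(base)]
  Evaluate using L'Hôpital or standard limits, then exponentiate.
  L = 1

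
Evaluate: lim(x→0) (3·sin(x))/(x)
This is a 0/0 indeterminate form.

Apply L'Hôpital's rule: differentiate numerator and denominator separately.
  f(x) = 3·sin(x)   ⇒   f'(x) = 3·cos(x)
  g(x) = x   ⇒   g'(x) = 1
  lim(x→0) f'(x)/g'(x) = lim(x→0) (3·cos(x))/(1)
  = 3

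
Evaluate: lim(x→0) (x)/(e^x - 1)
This is a 0/0 indeterminate form.

Apply L'Hôpital's rule: differentiate numerator and denominator separately.
  f(x) = x   ⇒   f'(x) = 1
  g(x) = e^(x) - 1   ⇒   g'(x) = e^(x)
  lim(x→0) f'(x)/g'(x) = lim(x→0) (1)/(e^(x))
  = 1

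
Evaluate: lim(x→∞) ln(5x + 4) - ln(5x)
This is an ∞-∞ indeterminate form.

Combine fractions or rationalize to convert ∞-∞ to 0/0 form:
  lim(x→∞) ln(5x + 4) - ln(5x) = 0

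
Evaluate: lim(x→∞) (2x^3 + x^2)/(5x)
This is an ∞/∞ indeterminate form.

Apply L'Hôpital's rule: differentiate numerator and denominator separately.
  f(x) = 2·x^3 + x^2   ⇒   f'(x) = 6·x^2 + 2·x
  g(x) = 5·x   ⇒   g'(x) = 5
  lim(x→∞) f'(x)/g'(x) = lim(x→∞) (6·x^2 + 2·x)/(5)
  = ∞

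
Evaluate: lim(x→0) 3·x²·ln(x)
This is a 0·∞ indeterminate form.

Rewrite 0·∞ as a quotient (0/0 or ∞/∞ form), then apply L'Hôpital's rule:
  lim(x→0) 3·x²·ln(x) = 0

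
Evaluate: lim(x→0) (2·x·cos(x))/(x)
This is a 0/0 indeterminate form.

Apply L'Hôpital's rule: differentiate numerator and denominator separately.
  f(x) = 2·x·cos(x)   ⇒   f'(x) = -2·x·sin(x) + 2·cos(x)
  g(x) = x   ⇒   g'(x) = 1
  lim(x→0) f'(x)/g'(x) = lim(x→0) (-2·x·sin(x) + 2·cos(x))/(1)
  = 2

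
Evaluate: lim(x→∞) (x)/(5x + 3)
This is an ∞/∞ indeterminate form.

Apply L'Hôpital's rule: differentiate numerator and denominator separately.
  f(x) = x   ⇒   f'(x) = 1
  g(x) = 5·x + 3   ⇒   g'(x) = 5
  lim(x→∞) f'(x)/g'(x) = lim(x→∞) (1)/(5)
  = 1/5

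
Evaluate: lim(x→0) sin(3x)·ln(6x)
This is a 0·∞ indeterminate form.

Rewrite 0·∞ as a quotient (0/0 or ∞/∞ form), then apply L'Hôpital's rule:
  lim(x→0) sin(3x)·ln(6x) = 0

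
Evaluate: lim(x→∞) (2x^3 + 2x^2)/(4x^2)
This is an ∞/∞ indeterminate form.

Apply L'Hôpital's rule: differentiate numerator and denominator separately.
  f(x) = 2·x^3 + 2·x^2   ⇒   f'(x) = 6·x^2 + 4·x
  g(x) = 4·x^2   ⇒   g'(x) = 8·x
  lim(x→∞) f'(x)/g'(x) = lim(x→∞) (6·x^2 + 4·x)/(8·x)
  = ∞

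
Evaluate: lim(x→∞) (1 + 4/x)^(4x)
This is an exponential indeterminate form.

For exponential indeterminate forms, take the natural log:
  Let L = lim(x→∞) (1 + 4/x)^(4x)
  Then ln(L) = lim(x→∞) [exponent × ln(base)]
  Evaluate using L'Hôpital or standard limits, then exponentiate.
  L = e^(16)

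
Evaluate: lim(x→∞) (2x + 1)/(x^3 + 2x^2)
This is an ∞/∞ indeterminate form.

Apply L'Hôpital's rule: differentiate numerator and denominator separately.
  f(x) = 2·x + 1   ⇒   f'(x) = 2
  g(x) = x^3 + 2·x^2   ⇒   g'(x) = 3·x^2 + 4·x
  lim(x→∞) f'(x)/g'(x) = lim(x→∞) (2)/(3·x^2 + 4·x)
  = 0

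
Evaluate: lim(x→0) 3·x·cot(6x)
This is a 0·∞ indeterminate form.

Rewrite 0·∞ as a quotient (0/0 or ∞/∞ form), then apply L'Hôpital's rule:
  lim(x→0) 3·x·cot(6x) = 1/2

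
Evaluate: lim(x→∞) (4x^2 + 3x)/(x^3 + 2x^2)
This is an ∞/∞ indeterminate form.

Apply L'Hôpital's rule: differentiate numerator and denominator separately.
  f(x) = 4·x^2 + 3·x   ⇒   f'(x) = 8·x + 3
  g(x) = x^3 + 2·x^2   ⇒   g'(x) = 3·x^2 + 4·x
  lim(x→∞) f'(x)/g'(x) = lim(x→∞) (8·x + 3)/(3·x^2 + 4·x)
  = 0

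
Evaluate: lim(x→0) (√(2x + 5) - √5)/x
This is a standard limit.

Factor or rationalize the expression:
  lim(x→0) (√(2x + 5) - √5)/x = sqrt(5)/5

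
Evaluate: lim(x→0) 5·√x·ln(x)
This is a 0·∞ indeterminate form.

Rewrite 0·∞ as a quotient (0/0 or ∞/∞ form), then apply L'Hôpital's rule:
  lim(x→0) 5·√x·ln(x) = 0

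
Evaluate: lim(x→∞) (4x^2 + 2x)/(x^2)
This is an ∞/∞ indeterminate form.

Apply L'Hôpital's rule: differentiate numerator and denominator separately.
  f(x) = 4·x^2 + 2·x   ⇒   f'(x) = 8·x + 2
  g(x) = x^2   ⇒   g'(x) = 2·x
  lim(x→∞) f'(x)/g'(x) = lim(x→∞) (8·x + 2)/(2·x)
  = 4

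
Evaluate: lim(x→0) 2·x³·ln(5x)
This is a 0·∞ indeterminate form.

Rewrite 0·∞ as a quotient (0/0 or ∞/∞ form), then apply L'Hôpital's rule:
  lim(x→0) 2·x³·ln(5x) = 0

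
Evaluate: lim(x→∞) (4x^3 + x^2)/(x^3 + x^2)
This is an ∞/∞ indeterminate form.

Apply L'Hôpital's rule: differentiate numerator and denominator separately.
  f(x) = 4·x^3 + x^2   ⇒   f'(x) = 12·x^2 + 2·x
  g(x) = x^3 + x^2   ⇒   g'(x) = 3·x^2 + 2·x
  lim(x→∞) f'(x)/g'(x) = lim(x→∞) (12·x^2 + 2·x)/(3·x^2 + 2·x)
  = 4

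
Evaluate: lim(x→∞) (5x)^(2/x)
This is an exponential indeterminate form.

For exponential indeterminate forms, take the natural log:
  Let L = lim(x→∞) (5x)^(2/x)
  Then ln(L) = lim(x→∞) [exponent × ln(base)]
  Evaluate using L'Hôpital or standard limits, then exponentiate.
  L = 1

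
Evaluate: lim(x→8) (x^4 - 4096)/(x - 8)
This is a standard limit.

Factor or rationalize the expression:
  lim(x→8) (x^4 - 4096)/(x - 8) = 2048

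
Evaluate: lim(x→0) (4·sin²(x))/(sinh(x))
This is a 0/0 indeterminate form.

Apply L'Hôpital's rule: differentiate numerator and denominator separately.
  f(x) = 4·sin(x)^2   ⇒   f'(x) = 8·sin(x)·cos(x)
  g(x) = sinh(x)   ⇒   g'(x) = cosh(x)
  lim(x→0) f'(x)/g'(x) = lim(x→0) (8·sin(x)·cos(x))/(cosh(x))
  = 0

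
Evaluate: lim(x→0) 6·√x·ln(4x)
This is a 0·∞ indeterminate form.

Rewrite 0·∞ as a quotient (0/0 or ∞/∞ form), then apply L'Hôpital's rule:
  lim(x→0) 6·√x·ln(4x) = 0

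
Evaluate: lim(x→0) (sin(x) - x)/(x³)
This is a 0/0 indeterminate form.

Apply L'Hôpital's rule: differentiate numerator and denominator separately.
  f(x) = -x + sin(x)   ⇒   f'(x) = cos(x) - 1
  g(x) = x^3   ⇒   g'(x) = 3·x^2
  lim(x→0) f'(x)/g'(x) = lim(x→0) (cos(x) - 1)/(3·x^2)
  = -1/6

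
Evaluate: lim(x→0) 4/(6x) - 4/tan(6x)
This is an ∞-∞ indeterminate form.

Combine fractions or rationalize to convert ∞-∞ to 0/0 form:
  lim(x→0) 4/(6x) - 4/tan(6x) = 0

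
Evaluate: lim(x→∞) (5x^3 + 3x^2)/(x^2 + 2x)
This is an ∞/∞ indeterminate form.

Apply L'Hôpital's rule: differentiate numerator and denominator separately.
  f(x) = 5·x^3 + 3·x^2   ⇒   f'(x) = 15·x^2 + 6·x
  g(x) = x^2 + 2·x   ⇒   g'(x) = 2·x + 2
  lim(x→∞) f'(x)/g'(x) = lim(x→∞) (15·x^2 + 6·x)/(2·x + 2)
  = ∞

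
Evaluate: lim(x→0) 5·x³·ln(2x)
This is a 0·∞ indeterminate form.

Rewrite 0·∞ as a quotient (0/0 or ∞/∞ form), then apply L'Hôpital's rule:
  lim(x→0) 5·x³·ln(2x) = 0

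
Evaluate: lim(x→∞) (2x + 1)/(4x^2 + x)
This is an ∞/∞ indeterminate form.

Apply L'Hôpital's rule: differentiate numerator and denominator separately.
  f(x) = 2·x + 1   ⇒   f'(x) = 2
  g(x) = 4·x^2 + x   ⇒   g'(x) = 8·x + 1
  lim(x→∞) f'(x)/g'(x) = lim(x→∞) (2)/(8·x + 1)
  = 0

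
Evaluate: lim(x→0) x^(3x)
This is an exponential indeterminate form.

For exponential indeterminate forms, take the natural log:
  Let L = lim(x→0) x^(3x)
  Then ln(L) = lim(x→0) [exponent × ln(base)]
  Evaluate using L'Hôpital or standard limits, then exponentiate.
  L = 1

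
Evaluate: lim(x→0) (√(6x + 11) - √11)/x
This is a standard limit.

Factor or rationalize the expression:
  lim(x→0) (√(6x + 11) - √11)/x = 3·sqrt(11)/11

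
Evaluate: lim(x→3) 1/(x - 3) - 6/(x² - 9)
This is an ∞-∞ indeterminate form.

Combine fractions or rationalize to convert ∞-∞ to 0/0 form:
  lim(x→3) 1/(x - 3) - 6/(x² - 9) = 1/6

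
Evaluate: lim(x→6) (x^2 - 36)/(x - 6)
This is a standard limit.

Factor or rationalize the expression:
  lim(x→6) (x^2 - 36)/(x - 6) = 12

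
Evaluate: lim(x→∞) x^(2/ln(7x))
This is an exponential indeterminate form.

For exponential indeterminate forms, take the natural log:
  Let L = lim(x→∞) x^(2/ln(7x))
  Then ln(L) = lim(x→∞) [exponent × ln(base)]
  Evaluate using L'Hôpital or standard limits, then exponentiate.
  L = e²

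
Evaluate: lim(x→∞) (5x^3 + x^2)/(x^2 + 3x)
This is an ∞/∞ indeterminate form.

Apply L'Hôpital's rule: differentiate numerator and denominator separately.
  f(x) = 5·x^3 + x^2   ⇒   f'(x) = 15·x^2 + 2·x
  g(x) = x^2 + 3·x   ⇒   g'(x) = 2·x + 3
  lim(x→∞) f'(x)/g'(x) = lim(x→∞) (15·x^2 + 2·x)/(2·x + 3)
  = ∞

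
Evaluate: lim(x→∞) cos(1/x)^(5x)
This is an exponential indeterminate form.

For exponential indeterminate forms, take the natural log:
  Let L = lim(x→∞) cos(1/x)^(5x)
  Then ln(L) = lim(x→∞) [exponent × ln(base)]
  Evaluate using L'Hôpital or standard limits, then exponentiate.
  L = 1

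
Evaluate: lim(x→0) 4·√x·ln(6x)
This is a 0·∞ indeterminate form.

Rewrite 0·∞ as a quotient (0/0 or ∞/∞ form), then apply L'Hôpital's rule:
  lim(x→0) 4·√x·ln(6x) = 0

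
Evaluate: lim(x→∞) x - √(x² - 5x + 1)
This is an ∞-∞ indeterminate form.

Combine fractions or rationalize to convert ∞-∞ to 0/0 form:
  lim(x→∞) x - √(x² - 5x + 1) = 5/2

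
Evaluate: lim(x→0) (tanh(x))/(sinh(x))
This is a 0/0 indeterminate form.

Apply L'Hôpital's rule: differentiate numerator and denominator separately.
  f(x) = tanh(x)   ⇒   f'(x) = 1 - tanh(x)^2
  g(x) = sinh(x)   ⇒   g'(x) = cosh(x)
  lim(x→0) f'(x)/g'(x) = lim(x→0) (1 - tanh(x)^2)/(cosh(x))
  = 1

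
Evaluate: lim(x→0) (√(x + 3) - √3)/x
This is a standard limit.

Factor or rationalize the expression:
  lim(x→0) (√(x + 3) - √3)/x = sqrt(3)/6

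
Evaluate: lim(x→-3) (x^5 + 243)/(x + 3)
This is a standard limit.

Factor or rationalize the expression:
  lim(x→-3) (x^5 + 243)/(x + 3) = 405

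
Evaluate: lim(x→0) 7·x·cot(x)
This is a 0·∞ indeterminate form.

Rewrite 0·∞ as a quotient (0/0 or ∞/∞ form), then apply L'Hôpital's rule:
  lim(x→0) 7·x·cot(x) = 7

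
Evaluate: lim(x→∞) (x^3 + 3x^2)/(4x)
This is an ∞/∞ indeterminate form.

Apply L'Hôpital's rule: differentiate numerator and denominator separately.
  f(x) = x^3 + 3·x^2   ⇒   f'(x) = 3·x^2 + 6·x
  g(x) = 4·x   ⇒   g'(x) = 4
  lim(x→∞) f'(x)/g'(x) = lim(x→∞) (3·x^2 + 6·x)/(4)
  = ∞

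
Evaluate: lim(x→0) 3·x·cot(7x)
This is a 0·∞ indeterminate form.

Rewrite 0·∞ as a quotient (0/0 or ∞/∞ form), then apply L'Hôpital's rule:
  lim(x→0) 3·x·cot(7x) = 3/7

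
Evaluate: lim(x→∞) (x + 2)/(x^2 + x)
This is an ∞/∞ indeterminate form.

Apply L'Hôpital's rule: differentiate numerator and denominator separately.
  f(x) = x + 2   ⇒   f'(x) = 1
  g(x) = x^2 + x   ⇒   g'(x) = 2·x + 1
  lim(x→∞) f'(x)/g'(x) = lim(x→∞) (1)/(2·x + 1)
  = 0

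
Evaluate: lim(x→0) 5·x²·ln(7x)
This is a 0·∞ indeterminate form.

Rewrite 0·∞ as a quotient (0/0 or ∞/∞ form), then apply L'Hôpital's rule:
  lim(x→0) 5·x²·ln(7x) = 0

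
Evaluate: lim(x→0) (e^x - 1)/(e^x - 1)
This is a 0/0 indeterminate form.

Apply L'Hôpital's rule: differentiate numerator and denominator separately.
  f(x) = e^(x) - 1   ⇒   f'(x) = e^(x)
  g(x) = e^(x) - 1   ⇒   g'(x) = e^(x)
  lim(x→0) f'(x)/g'(x) = lim(x→0) (e^(x))/(e^(x))
  = 1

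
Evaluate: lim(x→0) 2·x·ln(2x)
This is a 0·∞ indeterminate form.

Rewrite 0·∞ as a quotient (0/0 or ∞/∞ form), then apply L'Hôpital's rule:
  lim(x→0) 2·x·ln(2x) = 0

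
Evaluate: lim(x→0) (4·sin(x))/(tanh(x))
This is a 0/0 indeterminate form.

Apply L'Hôpital's rule: differentiate numerator and denominator separately.
  f(x) = 4·sin(x)   ⇒   f'(x) = 4·cos(x)
  g(x) = tanh(x)   ⇒   g'(x) = 1 - tanh(x)^2
  lim(x→0) f'(x)/g'(x) = lim(x→0) (4·cos(x))/(1 - tanh(x)^2)
  = 4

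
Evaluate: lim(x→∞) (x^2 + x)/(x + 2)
This is an ∞/∞ indeterminate form.

Apply L'Hôpital's rule: differentiate numerator and denominator separately.
  f(x) = x^2 + x   ⇒   f'(x) = 2·x + 1
  g(x) = x + 2   ⇒   g'(x) = 1
  lim(x→∞) f'(x)/g'(x) = lim(x→∞) (2·x + 1)/(1)
  = ∞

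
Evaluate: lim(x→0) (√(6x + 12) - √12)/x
This is a standard limit.

Factor or rationalize the expression:
  lim(x→0) (√(6x + 12) - √12)/x = sqrt(3)/2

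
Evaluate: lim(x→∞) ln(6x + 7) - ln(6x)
This is an ∞-∞ indeterminate form.

Combine fractions or rationalize to convert ∞-∞ to 0/0 form:
  lim(x→∞) ln(6x + 7) - ln(6x) = 0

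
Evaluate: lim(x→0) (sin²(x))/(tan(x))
This is a 0/0 indeterminate form.

Apply L'Hôpital's rule: differentiate numerator and denominator separately.
  f(x) = sin(x)^2   ⇒   f'(x) = 2·sin(x)·cos(x)
  g(x) = tan(x)   ⇒   g'(x) = tan(x)^2 + 1
  lim(x→0) f'(x)/g'(x) = lim(x→0) (2·sin(x)·cos(x))/(tan(x)^2 + 1)
  = 0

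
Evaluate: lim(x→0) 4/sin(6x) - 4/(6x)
This is an ∞-∞ indeterminate form.

Combine fractions or rationalize to convert ∞-∞ to 0/0 form:
  lim(x→0) 4/sin(6x) - 4/(6x) = 0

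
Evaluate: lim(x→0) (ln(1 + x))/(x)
This is a 0/0 indeterminate form.

Apply L'Hôpital's rule: differentiate numerator and denominator separately.
  f(x) = ln(x + 1)   ⇒   f'(x) = 1/(x + 1)
  g(x) = x   ⇒   g'(x) = 1
  lim(x→0) f'(x)/g'(x) = lim(x→0) (1/(x + 1))/(1)
  = 1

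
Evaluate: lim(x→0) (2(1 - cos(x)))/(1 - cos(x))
This is a 0/0 indeterminate form.

Apply L'Hôpital's rule: differentiate numerator and denominator separately.
  f(x) = 2 - 2·cos(x)   ⇒   f'(x) = 2·sin(x)
  g(x) = 1 - cos(x)   ⇒   g'(x) = sin(x)
  lim(x→0) f'(x)/g'(x) = lim(x→0) (2·sin(x))/(sin(x))
  = 2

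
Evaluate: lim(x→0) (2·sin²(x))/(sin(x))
This is a 0/0 indeterminate form.

Apply L'Hôpital's rule: differentiate numerator and denominator separately.
  f(x) = 2·sin(x)^2   ⇒   f'(x) = 4·sin(x)·cos(x)
  g(x) = sin(x)   ⇒   g'(x) = cos(x)
  lim(x→0) f'(x)/g'(x) = lim(x→0) (4·sin(x)·cos(x))/(cos(x))
  = 0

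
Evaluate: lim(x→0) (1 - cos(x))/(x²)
This is a 0/0 indeterminate form.

Apply L'Hôpital's rule: differentiate numerator and denominator separately.
  f(x) = 1 - cos(x)   ⇒   f'(x) = sin(x)
  g(x) = x^2   ⇒   g'(x) = 2·x
  lim(x→0) f'(x)/g'(x) = lim(x→0) (sin(x))/(2·x)
  = 1/2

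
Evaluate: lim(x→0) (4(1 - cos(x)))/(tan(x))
This is a 0/0 indeterminate form.

Apply L'Hôpital's rule: differentiate numerator and denominator separately.
  f(x) = 4 - 4·cos(x)   ⇒   f'(x) = 4·sin(x)
  g(x) = tan(x)   ⇒   g'(x) = tan(x)^2 + 1
  lim(x→0) f'(x)/g'(x) = lim(x→0) (4·sin(x))/(tan(x)^2 + 1)
  = 0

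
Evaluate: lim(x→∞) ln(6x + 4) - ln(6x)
This is an ∞-∞ indeterminate form.

Combine fractions or rationalize to convert ∞-∞ to 0/0 form:
  lim(x→∞) ln(6x + 4) - ln(6x) = 0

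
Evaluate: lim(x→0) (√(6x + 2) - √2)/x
This is a standard limit.

Factor or rationalize the expression:
  lim(x→0) (√(6x + 2) - √2)/x = 3·sqrt(2)/2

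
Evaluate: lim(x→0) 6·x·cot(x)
This is a 0·∞ indeterminate form.

Rewrite 0·∞ as a quotient (0/0 or ∞/∞ form), then apply L'Hôpital's rule:
  lim(x→0) 6·x·cot(x) = 6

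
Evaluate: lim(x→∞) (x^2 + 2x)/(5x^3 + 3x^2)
This is an ∞/∞ indeterminate form.

Apply L'Hôpital's rule: differentiate numerator and denominator separately.
  f(x) = x^2 + 2·x   ⇒   f'(x) = 2·x + 2
  g(x) = 5·x^3 + 3·x^2   ⇒   g'(x) = 15·x^2 + 6·x
  lim(x→∞) f'(x)/g'(x) = lim(x→∞) (2·x + 2)/(15·x^2 + 6·x)
  = 0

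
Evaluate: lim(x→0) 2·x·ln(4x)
This is a 0·∞ indeterminate form.

Rewrite 0·∞ as a quotient (0/0 or ∞/∞ form), then apply L'Hôpital's rule:
  lim(x→0) 2·x·ln(4x) = 0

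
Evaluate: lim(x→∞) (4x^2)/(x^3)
This is an ∞/∞ indeterminate form.

Apply L'Hôpital's rule: differentiate numerator and denominator separately.
  f(x) = 4·x^2   ⇒   f'(x) = 8·x
  g(x) = x^3   ⇒   g'(x) = 3·x^2
  lim(x→∞) f'(x)/g'(x) = lim(x→∞) (8·x)/(3·x^2)
  = 0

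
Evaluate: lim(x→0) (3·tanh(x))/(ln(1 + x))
This is a 0/0 indeterminate form.

Apply L'Hôpital's rule: differentiate numerator and denominator separately.
  f(x) = 3·tanh(x)   ⇒   f'(x) = 3 - 3·tanh(x)^2
  g(x) = ln(x + 1)   ⇒   g'(x) = 1/(x + 1)
  lim(x→0) f'(x)/g'(x) = lim(x→0) (3 - 3·tanh(x)^2)/(1/(x + 1))
  = 3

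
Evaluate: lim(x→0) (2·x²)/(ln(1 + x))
This is a 0/0 indeterminate form.

Apply L'Hôpital's rule: differentiate numerator and denominator separately.
  f(x) = 2·x^2   ⇒   f'(x) = 4·x
  g(x) = ln(x + 1)   ⇒   g'(x) = 1/(x + 1)
  lim(x→0) f'(x)/g'(x) = lim(x→0) (4·x)/(1/(x + 1))
  = 0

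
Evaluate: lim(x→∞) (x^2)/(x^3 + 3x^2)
This is an ∞/∞ indeterminate form.

Apply L'Hôpital's rule: differentiate numerator and denominator separately.
  f(x) = x^2   ⇒   f'(x) = 2·x
  g(x) = x^3 + 3·x^2   ⇒   g'(x) = 3·x^2 + 6·x
  lim(x→∞) f'(x)/g'(x) = lim(x→∞) (2·x)/(3·x^2 + 6·x)
  = 0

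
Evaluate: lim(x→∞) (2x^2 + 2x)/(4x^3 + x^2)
This is an ∞/∞ indeterminate form.

Apply L'Hôpital's rule: differentiate numerator and denominator separately.
  f(x) = 2·x^2 + 2·x   ⇒   f'(x) = 4·x + 2
  g(x) = 4·x^3 + x^2   ⇒   g'(x) = 12·x^2 + 2·x
  lim(x→∞) f'(x)/g'(x) = lim(x→∞) (4·x + 2)/(12·x^2 + 2·x)
  = 0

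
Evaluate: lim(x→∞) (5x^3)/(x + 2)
This is an ∞/∞ indeterminate form.

Apply L'Hôpital's rule: differentiate numerator and denominator separately.
  f(x) = 5·x^3   ⇒   f'(x) = 15·x^2
  g(x) = x + 2   ⇒   g'(x) = 1
  lim(x→∞) f'(x)/g'(x) = lim(x→∞) (15·x^2)/(1)
  = ∞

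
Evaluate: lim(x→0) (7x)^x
This is an exponential indeterminate form.

For exponential indeterminate forms, take the natural log:
  Let L = lim(x→0) (7x)^x
  Then ln(L) = lim(x→0) [exponent × ln(base)]
  Evaluate using L'Hôpital or standard limits, then exponentiate.
  L = 1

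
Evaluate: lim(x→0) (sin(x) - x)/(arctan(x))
This is a 0/0 indeterminate form.

Apply L'Hôpital's rule: differentiate numerator and denominator separately.
  f(x) = -x + sin(x)   ⇒   f'(x) = cos(x) - 1
  g(x) = atan(x)   ⇒   g'(x) = 1/(x^2 + 1)
  lim(x→0) f'(x)/g'(x) = lim(x→0) (cos(x) - 1)/(1/(x^2 + 1))
  = 0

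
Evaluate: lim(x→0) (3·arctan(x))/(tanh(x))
This is a 0/0 indeterminate form.

Apply L'Hôpital's rule: differentiate numerator and denominator separately.
  f(x) = 3·atan(x)   ⇒   f'(x) = 3/(x^2 + 1)
  g(x) = tanh(x)   ⇒   g'(x) = 1 - tanh(x)^2
  lim(x→0) f'(x)/g'(x) = lim(x→0) (3/(x^2 + 1))/(1 - tanh(x)^2)
  = 3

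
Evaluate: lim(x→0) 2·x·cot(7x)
This is a 0·∞ indeterminate form.

Rewrite 0·∞ as a quotient (0/0 or ∞/∞ form), then apply L'Hôpital's rule:
  lim(x→0) 2·x·cot(7x) = 2/7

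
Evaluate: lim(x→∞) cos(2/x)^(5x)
This is an exponential indeterminate form.

For exponential indeterminate forms, take the natural log:
  Let L = lim(x→∞) cos(2/x)^(5x)
  Then ln(L) = lim(x→∞) [exponent × ln(base)]
  Evaluate using L'Hôpital or standard limits, then exponentiate.
  L = 1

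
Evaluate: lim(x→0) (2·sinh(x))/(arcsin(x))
This is a 0/0 indeterminate form.

Apply L'Hôpital's rule: differentiate numerator and denominator separately.
  f(x) = 2·sinh(x)   ⇒   f'(x) = 2·cosh(x)
  g(x) = asin(x)   ⇒   g'(x) = 1/sqrt(1 - x^2)
  lim(x→0) f'(x)/g'(x) = lim(x→0) (2·cosh(x))/(1/sqrt(1 - x^2))
  = 2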